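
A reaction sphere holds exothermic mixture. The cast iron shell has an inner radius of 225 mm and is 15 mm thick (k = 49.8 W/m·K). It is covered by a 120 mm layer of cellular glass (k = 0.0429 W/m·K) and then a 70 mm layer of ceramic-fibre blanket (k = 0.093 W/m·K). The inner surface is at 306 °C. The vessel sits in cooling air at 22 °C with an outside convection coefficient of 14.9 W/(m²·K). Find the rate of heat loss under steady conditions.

Each spherical layer contributes R = (1/r_i − 1/r_o)/(4πk):
R_cast iron shell = (1/0.225 − 1/0.24)/(4π×49.8) = 4.439×10^-4 K/W
R_cellular glass = (1/0.24 − 1/0.36)/(4π×0.0429) = 2.576 K/W
R_ceramic-fibre blanket = (1/0.36 − 1/0.43)/(4π×0.093) = 0.3869 K/W
R_outer film = 1/(h·4πr_o²) = 1/(14.9×4π×0.43²) = 0.02888 K/W
R_total = 2.993 K/W
Q = ΔT/R_total = 284/2.993

Q ≈ 94.9 W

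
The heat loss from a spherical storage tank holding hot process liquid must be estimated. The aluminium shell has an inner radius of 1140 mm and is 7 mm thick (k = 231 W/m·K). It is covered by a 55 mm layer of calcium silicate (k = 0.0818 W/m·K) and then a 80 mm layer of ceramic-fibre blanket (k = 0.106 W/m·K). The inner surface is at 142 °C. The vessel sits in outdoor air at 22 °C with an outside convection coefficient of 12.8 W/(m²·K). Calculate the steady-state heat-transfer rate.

For a spherical shell R = (1/r₁ − 1/r₂)/(4πk); film R = 1/(h·4πr²). In series:
R_aluminium shell = (1/1.14 − 1/1.147)/(4π×231) = 1.844×10^-6 K/W
R_calcium silicate = (1/1.147 − 1/1.202)/(4π×0.0818) = 0.03881 K/W
R_ceramic-fibre blanket = (1/1.202 − 1/1.282)/(4π×0.106) = 0.03897 K/W
R_outer film = 1/(h·4πr_o²) = 1/(12.8×4π×1.282²) = 0.003783 K/W
R_total = 0.08157 K/W
Q = ΔT/R_total = 120/0.08157

Q ≈ 1470 W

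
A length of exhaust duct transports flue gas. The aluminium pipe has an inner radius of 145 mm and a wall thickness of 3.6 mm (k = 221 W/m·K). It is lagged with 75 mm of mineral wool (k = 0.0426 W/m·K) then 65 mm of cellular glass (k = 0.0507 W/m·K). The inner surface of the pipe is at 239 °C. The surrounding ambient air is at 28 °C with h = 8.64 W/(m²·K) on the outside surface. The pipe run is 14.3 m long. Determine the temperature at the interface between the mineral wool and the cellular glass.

Radial resistances (cylindrical: R_cond = ln(r_o/r_i)/(2πkL), R_conv = 1/(h·2πrL)):
R_aluminium pipe wall = ln(148.6/145)/(2π×221×14.3) = 1.235×10^-6 K/W
R_mineral wool = ln(223.6/148.6)/(2π×0.0426×14.3) = 0.1068 K/W
R_cellular glass = ln(288.6/223.6)/(2π×0.0507×14.3) = 0.05602 K/W
R_outer film = 1/(h_o·2πr_oL) = 1/(8.64×2π×0.2886×14.3) = 0.004463 K/W
R_total = 0.1672 K/W
Q = ΔT/R_total = 211/0.1672
Q = 1260 W
T_interface = T_inner − Q·ΣR(inner→interface) = 239 − 1260×0.1068

T ≈ 104 °C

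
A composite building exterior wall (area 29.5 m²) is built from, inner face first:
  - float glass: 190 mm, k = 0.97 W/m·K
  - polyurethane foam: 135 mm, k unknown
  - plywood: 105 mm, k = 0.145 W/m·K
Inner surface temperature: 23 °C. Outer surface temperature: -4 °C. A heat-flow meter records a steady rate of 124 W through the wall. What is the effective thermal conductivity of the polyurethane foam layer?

k ≈ 0.0245 W/(m·K)

Model the wall as resistances in series:
R_float glass = L/(kA) = 0.19/(0.97×29.5) = 0.00664 K/W
R_plywood = L/(kA) = 0.105/(0.145×29.5) = 0.02455 K/W
Sum of known resistances R_other = 0.03119 K/W
Total R = ΔT/Q = 27/124 = 0.2177 K/W
R_polyurethane foam = R_total − R_other = 0.1866 K/W
k = L/(R·A) = 0.135/(0.1866×29.5)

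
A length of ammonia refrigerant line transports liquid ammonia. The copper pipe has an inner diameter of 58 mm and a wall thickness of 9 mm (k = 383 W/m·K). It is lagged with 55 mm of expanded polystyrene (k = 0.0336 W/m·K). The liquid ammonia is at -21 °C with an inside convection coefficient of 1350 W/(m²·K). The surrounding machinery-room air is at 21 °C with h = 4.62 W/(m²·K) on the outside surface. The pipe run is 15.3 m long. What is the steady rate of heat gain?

Treating each annulus and film as a series resistance:
R_inner film = 1/(h_i·2πr₁L) = 1/(1350×2π×0.029×15.3) = 2.657×10^-4 K/W
R_copper pipe wall = ln(38/29)/(2π×383×15.3) = 7.341×10^-6 K/W
R_expanded polystyrene = ln(93/38)/(2π×0.0336×15.3) = 0.2771 K/W
R_outer film = 1/(h_o·2πr_oL) = 1/(4.62×2π×0.093×15.3) = 0.02421 K/W
R_total = 0.3016 K/W
Q = ΔT/R_total = 42/0.3016

Q ≈ 139 W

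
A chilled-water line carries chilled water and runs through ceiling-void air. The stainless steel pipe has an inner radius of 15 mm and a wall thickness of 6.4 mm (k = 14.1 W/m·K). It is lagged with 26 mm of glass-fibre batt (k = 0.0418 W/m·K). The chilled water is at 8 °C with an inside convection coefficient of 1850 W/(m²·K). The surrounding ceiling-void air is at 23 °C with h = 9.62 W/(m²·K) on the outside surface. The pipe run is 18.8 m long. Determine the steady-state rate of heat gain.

Cylindrical conduction, so R = ln(r₂/r₁)/(2πkL) per layer, in series:
R_inner film = 1/(h_i·2πr₁L) = 1/(1850×2π×0.015×18.8) = 3.051×10^-4 K/W
R_stainless steel pipe wall = ln(21.4/15)/(2π×14.1×18.8) = 2.133×10^-4 K/W
R_glass-fibre batt = ln(47.4/21.4)/(2π×0.0418×18.8) = 0.1611 K/W
R_outer film = 1/(h_o·2πr_oL) = 1/(9.62×2π×0.0474×18.8) = 0.01857 K/W
R_total = 0.1801 K/W
Q = ΔT/R_total = 15/0.1801

Q ≈ 83.3 W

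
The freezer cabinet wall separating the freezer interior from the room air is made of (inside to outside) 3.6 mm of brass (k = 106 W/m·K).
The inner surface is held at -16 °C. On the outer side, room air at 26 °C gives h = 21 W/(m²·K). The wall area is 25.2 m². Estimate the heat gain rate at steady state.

Q ≈ 22200 W

Series thermal resistances:
R_brass = L/(kA) = 0.0036/(106×25.2) = 1.348×10^-6 K/W
R_outer film = 1/(h_o·A) = 1/(21×25.2) = 0.00189 K/W
R_total = 0.001891 K/W
Q = ΔT / R_total = 42 / 0.001891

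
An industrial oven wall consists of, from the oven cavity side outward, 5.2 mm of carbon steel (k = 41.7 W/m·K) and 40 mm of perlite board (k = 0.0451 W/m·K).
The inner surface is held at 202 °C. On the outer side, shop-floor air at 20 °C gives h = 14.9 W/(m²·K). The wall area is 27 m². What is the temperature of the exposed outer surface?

Treating each layer as a thermal resistance in series:
R_carbon steel = L/(kA) = 0.0052/(41.7×27) = 4.619×10^-6 K/W
R_perlite board = L/(kA) = 0.04/(0.0451×27) = 0.03285 K/W
R_outer film = 1/(h_o·A) = 1/(14.9×27) = 0.002486 K/W
R_total = 0.03534 K/W;  Q = ΔT/R_total = 182/0.03534 = 5150 W
T_interface = T_inner − Q·ΣR(inner→interface) = 202 − 5150×0.03285

T ≈ 32.8 °C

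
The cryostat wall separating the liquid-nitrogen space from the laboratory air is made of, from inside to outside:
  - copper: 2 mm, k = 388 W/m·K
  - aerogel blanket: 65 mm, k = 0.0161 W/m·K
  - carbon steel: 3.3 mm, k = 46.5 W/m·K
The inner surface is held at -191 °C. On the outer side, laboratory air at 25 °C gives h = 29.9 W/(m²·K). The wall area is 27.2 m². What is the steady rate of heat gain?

Model the wall as resistances in series:
R_copper = L/(kA) = 0.002/(388×27.2) = 1.895×10^-7 K/W
R_aerogel blanket = L/(kA) = 0.065/(0.0161×27.2) = 0.1484 K/W
R_carbon steel = L/(kA) = 0.0033/(46.5×27.2) = 2.609×10^-6 K/W
R_outer film = 1/(h_o·A) = 1/(29.9×27.2) = 0.00123 K/W
R_total = 0.1497 K/W
Q = ΔT / R_total = 216 / 0.1497

Q ≈ 1440 W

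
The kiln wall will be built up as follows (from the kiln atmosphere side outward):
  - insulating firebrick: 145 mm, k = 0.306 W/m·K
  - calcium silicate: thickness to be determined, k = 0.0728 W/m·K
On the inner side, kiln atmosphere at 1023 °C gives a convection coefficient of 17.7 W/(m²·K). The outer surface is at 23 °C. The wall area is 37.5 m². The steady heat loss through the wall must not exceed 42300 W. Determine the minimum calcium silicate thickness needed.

Thermal resistances in series:
R_inner film = 1/(h_i·A) = 1/(17.7×37.5) = 0.001507 K/W
R_insulating firebrick = L/(kA) = 0.145/(0.306×37.5) = 0.01264 K/W
Sum of the known resistances R_other = 0.01414 K/W
Required total resistance R_tot = ΔT/Q_allow = 1000/42300 = 0.02364 K/W
R_calcium silicate = R_tot − R_other = 0.009498 K/W
L = R·k·A = 0.009498×0.0728×37.5

L ≈ 25.9 mm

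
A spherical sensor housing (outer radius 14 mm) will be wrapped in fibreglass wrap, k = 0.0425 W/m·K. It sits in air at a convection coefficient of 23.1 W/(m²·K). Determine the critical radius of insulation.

For a sphere r_cr = 2k/h = 2×0.0425/23.1
r_cr = 3.68 mm; since the bare radius (14 mm) is above r_cr, any added insulation will reduce heat loss.

r_cr ≈ 3.68 mm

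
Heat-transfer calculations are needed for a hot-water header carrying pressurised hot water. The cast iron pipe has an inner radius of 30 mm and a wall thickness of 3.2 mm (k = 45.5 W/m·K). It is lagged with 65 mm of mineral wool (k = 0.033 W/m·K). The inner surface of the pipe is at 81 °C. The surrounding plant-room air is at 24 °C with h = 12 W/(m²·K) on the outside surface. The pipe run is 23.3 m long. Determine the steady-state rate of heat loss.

Q ≈ 248 W

Radial resistances (cylindrical: R_cond = ln(r_o/r_i)/(2πkL), R_conv = 1/(h·2πrL)):
R_cast iron pipe wall = ln(33.2/30)/(2π×45.5×23.3) = 1.522×10^-5 K/W
R_mineral wool = ln(98.2/33.2)/(2π×0.033×23.3) = 0.2245 K/W
R_outer film = 1/(h_o·2πr_oL) = 1/(12×2π×0.0982×23.3) = 0.005797 K/W
R_total = 0.2303 K/W
Q = ΔT/R_total = 57/0.2303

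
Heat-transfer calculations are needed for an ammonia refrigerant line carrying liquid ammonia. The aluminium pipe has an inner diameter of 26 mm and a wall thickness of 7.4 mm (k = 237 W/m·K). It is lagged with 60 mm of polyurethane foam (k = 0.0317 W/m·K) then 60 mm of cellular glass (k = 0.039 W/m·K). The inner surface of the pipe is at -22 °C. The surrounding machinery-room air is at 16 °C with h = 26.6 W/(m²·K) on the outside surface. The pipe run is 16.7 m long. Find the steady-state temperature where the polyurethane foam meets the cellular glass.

T ≈ 6.43 °C

For a radial system each layer contributes R = ln(r_out/r_in)/(2πkL); films add R = 1/(hA).
R_aluminium pipe wall = ln(20.4/13)/(2π×237×16.7) = 1.812×10^-5 K/W
R_polyurethane foam = ln(80.4/20.4)/(2π×0.0317×16.7) = 0.4123 K/W
R_cellular glass = ln(140.4/80.4)/(2π×0.039×16.7) = 0.1362 K/W
R_outer film = 1/(h_o·2πr_oL) = 1/(26.6×2π×0.1404×16.7) = 0.002552 K/W
R_total = 0.5511 K/W
Q = ΔT/R_total = 38/0.5511
Q = 69 W
T_interface = T_inner + Q·ΣR(inner→interface) = -22 + 69×0.4123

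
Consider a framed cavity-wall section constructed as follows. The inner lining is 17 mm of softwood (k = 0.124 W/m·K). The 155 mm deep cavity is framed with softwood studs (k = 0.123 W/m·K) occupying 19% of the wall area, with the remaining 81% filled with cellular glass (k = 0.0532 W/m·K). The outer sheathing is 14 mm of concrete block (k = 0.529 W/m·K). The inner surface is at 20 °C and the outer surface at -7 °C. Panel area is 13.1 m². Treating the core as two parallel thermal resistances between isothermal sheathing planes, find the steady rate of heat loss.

Q ≈ 142 W

Sheathing layers in series; stud and cavity paths in parallel between them.
R_inner = 0.017/(0.124×13.1) = 0.01047 K/W
R_stud  = 0.155/(0.123×0.19×13.1) = 0.5063 K/W
R_cav   = 0.155/(0.0532×0.81×13.1) = 0.2746 K/W
1/R_core = 1/R_stud + 1/R_cav → R_core = 0.178 K/W
R_outer = 0.014/(0.529×13.1) = 0.00202 K/W
R_total = 0.1905 K/W
Q = ΔT/R_total = 27/0.1905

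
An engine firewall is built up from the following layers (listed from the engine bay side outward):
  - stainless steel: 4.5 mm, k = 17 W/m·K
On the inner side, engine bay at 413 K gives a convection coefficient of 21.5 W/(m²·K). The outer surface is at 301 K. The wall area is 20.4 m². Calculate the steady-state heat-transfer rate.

Q ≈ 48800 W

Thermal resistances in series:
R_inner film = 1/(h_i·A) = 1/(21.5×20.4) = 0.00228 K/W
R_stainless steel = L/(kA) = 0.0045/(17×20.4) = 1.298×10^-5 K/W
R_total = 0.002293 K/W
Q = ΔT / R_total = 112 / 0.002293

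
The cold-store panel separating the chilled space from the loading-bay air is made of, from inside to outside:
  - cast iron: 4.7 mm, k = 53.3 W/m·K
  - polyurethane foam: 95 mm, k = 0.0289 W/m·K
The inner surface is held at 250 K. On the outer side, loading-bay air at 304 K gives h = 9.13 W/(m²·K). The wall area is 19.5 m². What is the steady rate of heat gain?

Q ≈ 310 W

Treating each layer as a thermal resistance in series:
R_cast iron = L/(kA) = 0.0047/(53.3×19.5) = 4.522×10^-6 K/W
R_polyurethane foam = L/(kA) = 0.095/(0.0289×19.5) = 0.1686 K/W
R_outer film = 1/(h_o·A) = 1/(9.13×19.5) = 0.005617 K/W
R_total = 0.1742 K/W
Q = ΔT / R_total = 54 / 0.1742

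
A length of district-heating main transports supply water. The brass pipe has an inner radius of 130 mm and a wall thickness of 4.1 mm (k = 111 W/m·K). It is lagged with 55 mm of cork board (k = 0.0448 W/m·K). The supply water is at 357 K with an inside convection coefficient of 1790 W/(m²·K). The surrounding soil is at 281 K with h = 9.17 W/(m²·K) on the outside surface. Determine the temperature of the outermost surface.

T ≈ 286 K

Cylindrical conduction, so R = ln(r₂/r₁)/(2πkL) per layer, in series:
R_inner film = 1/(h_i·2πr₁L) = 1/(1790×2π×0.13×1) = 6.839×10^-4 K/W
R_brass pipe wall = ln(134.1/130)/(2π×111×1) = 4.452×10^-5 K/W
R_cork board = ln(189.1/134.1)/(2π×0.0448×1) = 1.221 K/W
R_outer film = 1/(h_o·2πr_oL) = 1/(9.17×2π×0.1891×1) = 0.09178 K/W
R_total = 1.313 K/W
Q = ΔT/R_total = 76/1.313
Q = 57.9 W/m
T_interface = T_inner − Q·ΣR(inner→interface) = 357 − 57.9×1.222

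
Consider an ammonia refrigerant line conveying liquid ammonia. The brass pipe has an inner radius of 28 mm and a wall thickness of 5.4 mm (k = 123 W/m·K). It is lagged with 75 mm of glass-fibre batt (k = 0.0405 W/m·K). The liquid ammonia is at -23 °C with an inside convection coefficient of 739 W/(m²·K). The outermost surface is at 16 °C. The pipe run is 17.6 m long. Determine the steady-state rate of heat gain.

Q ≈ 148 W

Treating each annulus and film as a series resistance:
R_inner film = 1/(h_i·2πr₁L) = 1/(739×2π×0.028×17.6) = 4.37×10^-4 K/W
R_brass pipe wall = ln(33.4/28)/(2π×123×17.6) = 1.297×10^-5 K/W
R_glass-fibre batt = ln(108.4/33.4)/(2π×0.0405×17.6) = 0.2629 K/W
R_total = 0.2633 K/W
Q = ΔT/R_total = 39/0.2633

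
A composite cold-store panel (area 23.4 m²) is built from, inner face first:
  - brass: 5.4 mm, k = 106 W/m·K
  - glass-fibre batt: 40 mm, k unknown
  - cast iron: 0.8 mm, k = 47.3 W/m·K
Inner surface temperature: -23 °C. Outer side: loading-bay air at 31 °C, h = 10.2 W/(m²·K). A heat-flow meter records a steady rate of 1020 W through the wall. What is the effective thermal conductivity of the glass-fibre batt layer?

Treating each layer as a thermal resistance in series:
R_brass = L/(kA) = 0.0054/(106×23.4) = 2.177×10^-6 K/W
R_cast iron = L/(kA) = 0.0008/(47.3×23.4) = 7.228×10^-7 K/W
R_outer film = 1/(h_o·A) = 1/(10.2×23.4) = 0.00419 K/W
Sum of known resistances R_other = 0.004193 K/W
Total R = ΔT/Q = 54/1020 = 0.05294 K/W
R_glass-fibre batt = R_total − R_other = 0.04875 K/W
k = L/(R·A) = 0.04/(0.04875×23.4)

k ≈ 0.0351 W/(m·K)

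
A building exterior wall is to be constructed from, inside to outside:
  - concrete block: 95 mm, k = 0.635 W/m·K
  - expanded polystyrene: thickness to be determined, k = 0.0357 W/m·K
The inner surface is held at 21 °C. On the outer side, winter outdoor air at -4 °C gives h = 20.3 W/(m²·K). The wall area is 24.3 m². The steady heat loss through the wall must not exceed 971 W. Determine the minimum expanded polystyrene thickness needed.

L ≈ 15.2 mm

Thermal resistances in series:
R_concrete block = L/(kA) = 0.095/(0.635×24.3) = 0.006157 K/W
R_outer film = 1/(h_o·A) = 1/(20.3×24.3) = 0.002027 K/W
Sum of the known resistances R_other = 0.008184 K/W
Required total resistance R_tot = ΔT/Q_allow = 25/971 = 0.02575 K/W
R_expanded polystyrene = R_tot − R_other = 0.01756 K/W
L = R·k·A = 0.01756×0.0357×24.3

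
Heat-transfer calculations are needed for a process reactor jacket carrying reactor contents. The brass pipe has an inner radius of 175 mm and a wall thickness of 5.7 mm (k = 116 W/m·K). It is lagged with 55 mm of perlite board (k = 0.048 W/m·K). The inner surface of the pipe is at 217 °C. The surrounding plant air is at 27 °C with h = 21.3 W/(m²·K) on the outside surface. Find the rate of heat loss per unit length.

q′ ≈ 208 W/m

Radial resistances (cylindrical: R_cond = ln(r_o/r_i)/(2πkL), R_conv = 1/(h·2πrL)):
R_brass pipe wall = ln(180.7/175)/(2π×116×1) = 4.398×10^-5 K/W
R_perlite board = ln(235.7/180.7)/(2π×0.048×1) = 0.8811 K/W
R_outer film = 1/(h_o·2πr_oL) = 1/(21.3×2π×0.2357×1) = 0.0317 K/W
R_total = 0.9128 K/W
Q = ΔT/R_total = 190/0.9128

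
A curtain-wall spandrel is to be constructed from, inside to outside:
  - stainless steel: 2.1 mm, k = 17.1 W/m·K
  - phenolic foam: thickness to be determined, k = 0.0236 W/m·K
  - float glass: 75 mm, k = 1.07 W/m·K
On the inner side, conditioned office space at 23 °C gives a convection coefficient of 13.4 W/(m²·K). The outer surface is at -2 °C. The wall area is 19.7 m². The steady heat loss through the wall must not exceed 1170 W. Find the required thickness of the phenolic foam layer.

L ≈ 6.52 mm

Thermal resistances in series:
R_inner film = 1/(h_i·A) = 1/(13.4×19.7) = 0.003788 K/W
R_stainless steel = L/(kA) = 0.0021/(17.1×19.7) = 6.234×10^-6 K/W
R_float glass = L/(kA) = 0.075/(1.07×19.7) = 0.003558 K/W
Sum of the known resistances R_other = 0.007352 K/W
Required total resistance R_tot = ΔT/Q_allow = 25/1170 = 0.02137 K/W
R_phenolic foam = R_tot − R_other = 0.01402 K/W
L = R·k·A = 0.01402×0.0236×19.7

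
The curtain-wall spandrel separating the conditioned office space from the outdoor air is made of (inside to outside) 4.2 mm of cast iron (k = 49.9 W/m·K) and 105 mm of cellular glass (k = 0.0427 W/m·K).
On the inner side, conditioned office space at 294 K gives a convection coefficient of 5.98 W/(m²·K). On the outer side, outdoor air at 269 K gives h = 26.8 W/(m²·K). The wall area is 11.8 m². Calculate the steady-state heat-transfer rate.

Q ≈ 111 W

Treating each layer as a thermal resistance in series:
R_inner film = 1/(h_i·A) = 1/(5.98×11.8) = 0.01417 K/W
R_cast iron = L/(kA) = 0.0042/(49.9×11.8) = 7.133×10^-6 K/W
R_cellular glass = L/(kA) = 0.105/(0.0427×11.8) = 0.2084 K/W
R_outer film = 1/(h_o·A) = 1/(26.8×11.8) = 0.003162 K/W
R_total = 0.2257 K/W
Q = ΔT / R_total = 25 / 0.2257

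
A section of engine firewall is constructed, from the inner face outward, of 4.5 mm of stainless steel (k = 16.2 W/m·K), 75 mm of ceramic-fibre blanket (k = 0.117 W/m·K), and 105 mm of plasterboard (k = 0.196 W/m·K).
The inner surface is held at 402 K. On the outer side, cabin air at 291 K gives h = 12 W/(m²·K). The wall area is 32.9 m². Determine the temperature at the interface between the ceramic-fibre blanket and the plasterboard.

Thermal resistances in series:
R_stainless steel = L/(kA) = 0.0045/(16.2×32.9) = 8.443×10^-6 K/W
R_ceramic-fibre blanket = L/(kA) = 0.075/(0.117×32.9) = 0.01948 K/W
R_plasterboard = L/(kA) = 0.105/(0.196×32.9) = 0.01628 K/W
R_outer film = 1/(h_o·A) = 1/(12×32.9) = 0.002533 K/W
R_total = 0.03831 K/W;  Q = ΔT/R_total = 111/0.03831 = 2898 W
T_interface = T_inner − Q·ΣR(inner→interface) = 402 − 2900×0.01949

T ≈ 346 K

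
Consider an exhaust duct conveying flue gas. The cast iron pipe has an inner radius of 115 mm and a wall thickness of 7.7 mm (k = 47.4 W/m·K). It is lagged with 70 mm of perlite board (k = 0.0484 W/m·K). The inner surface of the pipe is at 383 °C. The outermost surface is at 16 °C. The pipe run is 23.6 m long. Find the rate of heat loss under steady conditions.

Per-layer cylindrical resistances, series-summed:
R_cast iron pipe wall = ln(122.7/115)/(2π×47.4×23.6) = 9.221×10^-6 K/W
R_perlite board = ln(192.7/122.7)/(2π×0.0484×23.6) = 0.0629 K/W
R_total = 0.0629 K/W
Q = ΔT/R_total = 367/0.0629

Q ≈ 5830 W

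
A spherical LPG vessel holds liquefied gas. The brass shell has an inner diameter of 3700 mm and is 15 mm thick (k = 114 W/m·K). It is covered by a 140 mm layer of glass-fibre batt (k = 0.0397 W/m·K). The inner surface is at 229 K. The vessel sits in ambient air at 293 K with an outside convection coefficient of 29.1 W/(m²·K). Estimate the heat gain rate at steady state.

Each spherical layer contributes R = (1/r_i − 1/r_o)/(4πk):
R_brass shell = (1/1.85 − 1/1.865)/(4π×114) = 3.035×10^-6 K/W
R_glass-fibre batt = (1/1.865 − 1/2.005)/(4π×0.0397) = 0.07505 K/W
R_outer film = 1/(h·4πr_o²) = 1/(29.1×4π×2.005²) = 6.802×10^-4 K/W
R_total = 0.07573 K/W
Q = ΔT/R_total = 64/0.07573

Q ≈ 845 W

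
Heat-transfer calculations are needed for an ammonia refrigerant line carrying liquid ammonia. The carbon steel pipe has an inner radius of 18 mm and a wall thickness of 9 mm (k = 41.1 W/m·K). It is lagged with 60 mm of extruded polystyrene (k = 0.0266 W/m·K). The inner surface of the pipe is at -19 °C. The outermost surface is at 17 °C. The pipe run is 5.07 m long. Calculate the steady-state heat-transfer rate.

Treating each annulus and film as a series resistance:
R_carbon steel pipe wall = ln(27/18)/(2π×41.1×5.07) = 3.097×10^-4 K/W
R_extruded polystyrene = ln(87/27)/(2π×0.0266×5.07) = 1.381 K/W
R_total = 1.381 K/W
Q = ΔT/R_total = 36/1.381

Q ≈ 26.1 W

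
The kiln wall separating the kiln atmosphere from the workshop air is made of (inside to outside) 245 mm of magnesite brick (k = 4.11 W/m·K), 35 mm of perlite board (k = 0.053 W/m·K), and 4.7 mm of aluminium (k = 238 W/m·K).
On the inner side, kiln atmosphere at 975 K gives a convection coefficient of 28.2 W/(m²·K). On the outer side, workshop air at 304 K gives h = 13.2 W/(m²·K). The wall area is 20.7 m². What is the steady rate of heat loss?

Q ≈ 16700 W

Treating each layer as a thermal resistance in series:
R_inner film = 1/(h_i·A) = 1/(28.2×20.7) = 0.001713 K/W
R_magnesite brick = L/(kA) = 0.245/(4.11×20.7) = 0.00288 K/W
R_perlite board = L/(kA) = 0.035/(0.053×20.7) = 0.0319 K/W
R_aluminium = L/(kA) = 0.0047/(238×20.7) = 9.54×10^-7 K/W
R_outer film = 1/(h_o·A) = 1/(13.2×20.7) = 0.00366 K/W
R_total = 0.04016 K/W
Q = ΔT / R_total = 671 / 0.04016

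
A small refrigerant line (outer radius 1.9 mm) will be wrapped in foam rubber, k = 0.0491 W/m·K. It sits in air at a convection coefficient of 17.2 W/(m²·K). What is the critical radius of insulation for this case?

r_cr ≈ 2.85 mm

For a cylinder r_cr = k/h = 0.0491/17.2
r_cr = 2.85 mm; since the bare radius (1.9 mm) is below r_cr, adding a thin layer of insulation will *increase* heat loss.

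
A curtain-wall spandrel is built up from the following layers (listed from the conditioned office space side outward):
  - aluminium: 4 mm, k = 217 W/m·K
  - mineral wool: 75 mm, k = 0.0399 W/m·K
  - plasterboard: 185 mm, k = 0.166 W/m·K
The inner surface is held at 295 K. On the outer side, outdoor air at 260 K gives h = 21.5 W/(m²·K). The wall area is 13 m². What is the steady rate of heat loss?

Thermal resistances in series:
R_aluminium = L/(kA) = 0.004/(217×13) = 1.418×10^-6 K/W
R_mineral wool = L/(kA) = 0.075/(0.0399×13) = 0.1446 K/W
R_plasterboard = L/(kA) = 0.185/(0.166×13) = 0.08573 K/W
R_outer film = 1/(h_o·A) = 1/(21.5×13) = 0.003578 K/W
R_total = 0.2339 K/W
Q = ΔT / R_total = 35 / 0.2339

Q ≈ 150 W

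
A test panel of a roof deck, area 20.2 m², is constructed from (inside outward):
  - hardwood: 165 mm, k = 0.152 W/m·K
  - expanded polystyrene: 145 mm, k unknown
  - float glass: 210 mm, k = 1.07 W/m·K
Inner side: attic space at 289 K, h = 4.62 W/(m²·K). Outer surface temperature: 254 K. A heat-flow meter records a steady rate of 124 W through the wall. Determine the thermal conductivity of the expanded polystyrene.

k ≈ 0.0345 W/(m·K)

Thermal resistances in series:
R_inner film = 1/(h_i·A) = 1/(4.62×20.2) = 0.01072 K/W
R_hardwood = L/(kA) = 0.165/(0.152×20.2) = 0.05374 K/W
R_float glass = L/(kA) = 0.21/(1.07×20.2) = 0.009716 K/W
Sum of known resistances R_other = 0.07417 K/W
Total R = ΔT/Q = 35/124 = 0.2823 K/W
R_expanded polystyrene = R_total − R_other = 0.2081 K/W
k = L/(R·A) = 0.145/(0.2081×20.2)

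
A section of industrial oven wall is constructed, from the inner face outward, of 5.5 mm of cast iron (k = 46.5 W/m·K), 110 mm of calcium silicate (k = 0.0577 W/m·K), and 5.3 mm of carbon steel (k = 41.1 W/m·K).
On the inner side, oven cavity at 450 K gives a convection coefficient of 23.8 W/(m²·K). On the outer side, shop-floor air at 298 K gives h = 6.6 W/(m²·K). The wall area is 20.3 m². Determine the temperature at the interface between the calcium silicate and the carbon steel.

T ≈ 309 K

Thermal resistances in series:
R_inner film = 1/(h_i·A) = 1/(23.8×20.3) = 0.00207 K/W
R_cast iron = L/(kA) = 0.0055/(46.5×20.3) = 5.827×10^-6 K/W
R_calcium silicate = L/(kA) = 0.11/(0.0577×20.3) = 0.09391 K/W
R_carbon steel = L/(kA) = 0.0053/(41.1×20.3) = 6.352×10^-6 K/W
R_outer film = 1/(h_o·A) = 1/(6.6×20.3) = 0.007464 K/W
R_total = 0.1035 K/W;  Q = ΔT/R_total = 152/0.1035 = 1469 W
T_interface = T_inner − Q·ΣR(inner→interface) = 450 − 1470×0.09599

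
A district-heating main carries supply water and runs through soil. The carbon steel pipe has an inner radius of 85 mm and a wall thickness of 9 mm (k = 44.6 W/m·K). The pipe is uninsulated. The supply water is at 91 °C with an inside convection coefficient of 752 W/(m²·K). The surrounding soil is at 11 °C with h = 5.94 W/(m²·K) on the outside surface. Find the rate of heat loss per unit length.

For a radial system each layer contributes R = ln(r_out/r_in)/(2πkL); films add R = 1/(hA).
R_inner film = 1/(h_i·2πr₁L) = 1/(752×2π×0.085×1) = 0.00249 K/W
R_carbon steel pipe wall = ln(94/85)/(2π×44.6×1) = 3.591×10^-4 K/W
R_outer film = 1/(h_o·2πr_oL) = 1/(5.94×2π×0.094×1) = 0.285 K/W
R_total = 0.2879 K/W
Q = ΔT/R_total = 80/0.2879

q′ ≈ 278 W/m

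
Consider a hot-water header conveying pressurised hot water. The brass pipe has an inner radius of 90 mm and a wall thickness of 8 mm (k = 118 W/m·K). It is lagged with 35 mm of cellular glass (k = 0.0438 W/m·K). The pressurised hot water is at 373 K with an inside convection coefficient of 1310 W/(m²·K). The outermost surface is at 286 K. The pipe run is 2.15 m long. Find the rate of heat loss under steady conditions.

Cylindrical conduction, so R = ln(r₂/r₁)/(2πkL) per layer, in series:
R_inner film = 1/(h_i·2πr₁L) = 1/(1310×2π×0.09×2.15) = 6.279×10^-4 K/W
R_brass pipe wall = ln(98/90)/(2π×118×2.15) = 5.342×10^-5 K/W
R_cellular glass = ln(133/98)/(2π×0.0438×2.15) = 0.5161 K/W
R_total = 0.5168 K/W
Q = ΔT/R_total = 87/0.5168

Q ≈ 168 W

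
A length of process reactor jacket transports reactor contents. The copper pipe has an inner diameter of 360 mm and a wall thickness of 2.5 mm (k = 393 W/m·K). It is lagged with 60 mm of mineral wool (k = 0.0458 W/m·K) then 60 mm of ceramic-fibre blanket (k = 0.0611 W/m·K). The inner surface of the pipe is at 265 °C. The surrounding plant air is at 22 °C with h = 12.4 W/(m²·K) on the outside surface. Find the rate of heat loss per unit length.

q′ ≈ 151 W/m

Treating each annulus and film as a series resistance:
R_copper pipe wall = ln(182.5/180)/(2π×393×1) = 5.586×10^-6 K/W
R_mineral wool = ln(242.5/182.5)/(2π×0.0458×1) = 0.9878 K/W
R_ceramic-fibre blanket = ln(302.5/242.5)/(2π×0.0611×1) = 0.5759 K/W
R_outer film = 1/(h_o·2πr_oL) = 1/(12.4×2π×0.3025×1) = 0.04243 K/W
R_total = 1.606 K/W
Q = ΔT/R_total = 243/1.606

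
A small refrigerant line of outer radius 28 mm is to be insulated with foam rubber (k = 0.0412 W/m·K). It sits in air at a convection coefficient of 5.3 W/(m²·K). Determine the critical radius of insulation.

For a cylinder r_cr = k/h = 0.0412/5.3
r_cr = 7.77 mm; since the bare radius (28 mm) is above r_cr, any added insulation will reduce heat loss.

r_cr ≈ 7.77 mm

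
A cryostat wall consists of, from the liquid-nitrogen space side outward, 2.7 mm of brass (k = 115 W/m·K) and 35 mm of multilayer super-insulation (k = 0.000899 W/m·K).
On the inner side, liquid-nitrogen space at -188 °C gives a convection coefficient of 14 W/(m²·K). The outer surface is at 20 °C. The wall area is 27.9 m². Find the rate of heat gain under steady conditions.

Using the resistance-network approach (series):
R_inner film = 1/(h_i·A) = 1/(14×27.9) = 0.00256 K/W
R_brass = L/(kA) = 0.0027/(115×27.9) = 8.415×10^-7 K/W
R_multilayer super-insulation = L/(kA) = 0.035/(0.000899×27.9) = 1.395 K/W
R_total = 1.398 K/W
Q = ΔT / R_total = 208 / 1.398

Q ≈ 149 W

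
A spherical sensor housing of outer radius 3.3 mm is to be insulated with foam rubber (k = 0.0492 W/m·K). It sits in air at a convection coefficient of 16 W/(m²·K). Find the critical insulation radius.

For a sphere r_cr = 2k/h = 2×0.0492/16
r_cr = 6.15 mm; since the bare radius (3.3 mm) is below r_cr, adding a thin layer of insulation will *increase* heat loss.

r_cr ≈ 6.15 mm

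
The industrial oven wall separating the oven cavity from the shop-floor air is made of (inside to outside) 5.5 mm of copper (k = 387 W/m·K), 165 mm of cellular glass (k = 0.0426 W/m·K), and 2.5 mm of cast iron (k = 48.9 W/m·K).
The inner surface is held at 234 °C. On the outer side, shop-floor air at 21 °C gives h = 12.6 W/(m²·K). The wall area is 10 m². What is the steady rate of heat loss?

Model the wall as resistances in series:
R_copper = L/(kA) = 0.0055/(387×10) = 1.421×10^-6 K/W
R_cellular glass = L/(kA) = 0.165/(0.0426×10) = 0.3873 K/W
R_cast iron = L/(kA) = 0.0025/(48.9×10) = 5.112×10^-6 K/W
R_outer film = 1/(h_o·A) = 1/(12.6×10) = 0.007937 K/W
R_total = 0.3953 K/W
Q = ΔT / R_total = 213 / 0.3953

Q ≈ 539 W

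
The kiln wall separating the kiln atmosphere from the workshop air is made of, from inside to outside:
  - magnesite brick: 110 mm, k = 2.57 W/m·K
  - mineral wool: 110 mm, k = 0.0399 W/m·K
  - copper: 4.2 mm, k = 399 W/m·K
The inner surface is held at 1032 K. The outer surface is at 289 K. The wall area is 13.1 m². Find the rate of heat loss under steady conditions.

Model the wall as resistances in series:
R_magnesite brick = L/(kA) = 0.11/(2.57×13.1) = 0.003267 K/W
R_mineral wool = L/(kA) = 0.11/(0.0399×13.1) = 0.2104 K/W
R_copper = L/(kA) = 0.0042/(399×13.1) = 8.035×10^-7 K/W
R_total = 0.2137 K/W
Q = ΔT / R_total = 743 / 0.2137

Q ≈ 3480 W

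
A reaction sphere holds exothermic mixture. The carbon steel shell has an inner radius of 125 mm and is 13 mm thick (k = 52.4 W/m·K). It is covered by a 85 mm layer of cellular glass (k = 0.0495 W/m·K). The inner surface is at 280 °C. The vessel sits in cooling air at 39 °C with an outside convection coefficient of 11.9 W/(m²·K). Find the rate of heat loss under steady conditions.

Q ≈ 52.7 W

Each spherical layer contributes R = (1/r_i − 1/r_o)/(4πk):
R_carbon steel shell = (1/0.125 − 1/0.138)/(4π×52.4) = 0.001144 K/W
R_cellular glass = (1/0.138 − 1/0.223)/(4π×0.0495) = 4.44 K/W
R_outer film = 1/(h·4πr_o²) = 1/(11.9×4π×0.223²) = 0.1345 K/W
R_total = 4.576 K/W
Q = ΔT/R_total = 241/4.576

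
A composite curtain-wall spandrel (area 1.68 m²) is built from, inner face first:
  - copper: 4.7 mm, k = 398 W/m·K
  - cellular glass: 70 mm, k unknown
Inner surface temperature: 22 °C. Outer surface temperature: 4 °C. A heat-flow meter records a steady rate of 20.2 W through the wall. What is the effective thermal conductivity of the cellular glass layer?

Treating each layer as a thermal resistance in series:
R_copper = L/(kA) = 0.0047/(398×1.68) = 7.029×10^-6 K/W
Sum of known resistances R_other = 7.029×10^-6 K/W
Total R = ΔT/Q = 18/20.2 = 0.8911 K/W
R_cellular glass = R_total − R_other = 0.8911 K/W
k = L/(R·A) = 0.07/(0.8911×1.68)

k ≈ 0.0468 W/(m·K)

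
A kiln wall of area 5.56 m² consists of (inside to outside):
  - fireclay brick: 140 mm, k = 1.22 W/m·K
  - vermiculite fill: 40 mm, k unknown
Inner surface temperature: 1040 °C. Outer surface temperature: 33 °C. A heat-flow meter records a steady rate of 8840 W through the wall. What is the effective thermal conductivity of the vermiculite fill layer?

k ≈ 0.0771 W/(m·K)

Using the resistance-network approach (series):
R_fireclay brick = L/(kA) = 0.14/(1.22×5.56) = 0.02064 K/W
Sum of known resistances R_other = 0.02064 K/W
Total R = ΔT/Q = 1007/8840 = 0.1139 K/W
R_vermiculite fill = R_total − R_other = 0.09327 K/W
k = L/(R·A) = 0.04/(0.09327×5.56)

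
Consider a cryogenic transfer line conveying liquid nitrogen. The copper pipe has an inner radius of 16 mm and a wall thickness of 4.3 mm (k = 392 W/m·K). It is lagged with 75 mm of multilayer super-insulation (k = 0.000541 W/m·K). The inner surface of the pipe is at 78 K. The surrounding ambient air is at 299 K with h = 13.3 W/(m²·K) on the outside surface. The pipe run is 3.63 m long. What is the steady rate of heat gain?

Q ≈ 1.76 W

Radial resistances (cylindrical: R_cond = ln(r_o/r_i)/(2πkL), R_conv = 1/(h·2πrL)):
R_copper pipe wall = ln(20.3/16)/(2π×392×3.63) = 2.662×10^-5 K/W
R_multilayer super-insulation = ln(95.3/20.3)/(2π×0.000541×3.63) = 125.3 K/W
R_outer film = 1/(h_o·2πr_oL) = 1/(13.3×2π×0.0953×3.63) = 0.03459 K/W
R_total = 125.4 K/W
Q = ΔT/R_total = 221/125.4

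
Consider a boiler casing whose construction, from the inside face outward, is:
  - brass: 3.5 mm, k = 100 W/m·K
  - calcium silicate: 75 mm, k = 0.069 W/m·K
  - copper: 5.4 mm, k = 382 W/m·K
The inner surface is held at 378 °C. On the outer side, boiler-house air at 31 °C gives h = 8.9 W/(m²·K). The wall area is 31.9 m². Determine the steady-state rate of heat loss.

Q ≈ 9230 W

Series thermal resistances:
R_brass = L/(kA) = 0.0035/(100×31.9) = 1.097×10^-6 K/W
R_calcium silicate = L/(kA) = 0.075/(0.069×31.9) = 0.03407 K/W
R_copper = L/(kA) = 0.0054/(382×31.9) = 4.431×10^-7 K/W
R_outer film = 1/(h_o·A) = 1/(8.9×31.9) = 0.003522 K/W
R_total = 0.0376 K/W
Q = ΔT / R_total = 347 / 0.0376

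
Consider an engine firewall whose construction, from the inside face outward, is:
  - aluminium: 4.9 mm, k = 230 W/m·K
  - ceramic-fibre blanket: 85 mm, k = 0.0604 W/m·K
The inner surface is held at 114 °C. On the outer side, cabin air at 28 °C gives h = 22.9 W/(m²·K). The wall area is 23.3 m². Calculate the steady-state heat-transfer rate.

Q ≈ 1380 W

Model the wall as resistances in series:
R_aluminium = L/(kA) = 0.0049/(230×23.3) = 9.143×10^-7 K/W
R_ceramic-fibre blanket = L/(kA) = 0.085/(0.0604×23.3) = 0.0604 K/W
R_outer film = 1/(h_o·A) = 1/(22.9×23.3) = 0.001874 K/W
R_total = 0.06227 K/W
Q = ΔT / R_total = 86 / 0.06227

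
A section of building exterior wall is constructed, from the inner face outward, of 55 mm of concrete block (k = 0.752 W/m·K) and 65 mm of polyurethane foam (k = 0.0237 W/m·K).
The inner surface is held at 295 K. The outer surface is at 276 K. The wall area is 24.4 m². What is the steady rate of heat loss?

Thermal resistances in series:
R_concrete block = L/(kA) = 0.055/(0.752×24.4) = 0.002997 K/W
R_polyurethane foam = L/(kA) = 0.065/(0.0237×24.4) = 0.1124 K/W
R_total = 0.1154 K/W
Q = ΔT / R_total = 19 / 0.1154

Q ≈ 165 W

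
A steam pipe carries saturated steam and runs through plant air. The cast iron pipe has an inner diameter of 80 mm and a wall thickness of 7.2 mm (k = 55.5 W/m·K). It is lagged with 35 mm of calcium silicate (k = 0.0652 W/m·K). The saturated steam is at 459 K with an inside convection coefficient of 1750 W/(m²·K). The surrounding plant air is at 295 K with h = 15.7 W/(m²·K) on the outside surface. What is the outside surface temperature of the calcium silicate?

Radial resistances (cylindrical: R_cond = ln(r_o/r_i)/(2πkL), R_conv = 1/(h·2πrL)):
R_inner film = 1/(h_i·2πr₁L) = 1/(1750×2π×0.04×1) = 0.002274 K/W
R_cast iron pipe wall = ln(47.2/40)/(2π×55.5×1) = 4.746×10^-4 K/W
R_calcium silicate = ln(82.2/47.2)/(2π×0.0652×1) = 1.354 K/W
R_outer film = 1/(h_o·2πr_oL) = 1/(15.7×2π×0.0822×1) = 0.1233 K/W
R_total = 1.48 K/W
Q = ΔT/R_total = 164/1.48
Q = 111 W/m
T_interface = T_inner − Q·ΣR(inner→interface) = 459 − 111×1.357

T ≈ 309 K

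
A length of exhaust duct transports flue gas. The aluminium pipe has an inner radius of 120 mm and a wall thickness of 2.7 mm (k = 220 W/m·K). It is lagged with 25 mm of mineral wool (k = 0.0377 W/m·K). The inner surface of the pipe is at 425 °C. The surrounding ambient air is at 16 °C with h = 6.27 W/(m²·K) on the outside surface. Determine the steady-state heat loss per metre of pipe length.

q′ ≈ 428 W/m

For a radial system each layer contributes R = ln(r_out/r_in)/(2πkL); films add R = 1/(hA).
R_aluminium pipe wall = ln(122.7/120)/(2π×220×1) = 1.61×10^-5 K/W
R_mineral wool = ln(147.7/122.7)/(2π×0.0377×1) = 0.7829 K/W
R_outer film = 1/(h_o·2πr_oL) = 1/(6.27×2π×0.1477×1) = 0.1719 K/W
R_total = 0.9547 K/W
Q = ΔT/R_total = 409/0.9547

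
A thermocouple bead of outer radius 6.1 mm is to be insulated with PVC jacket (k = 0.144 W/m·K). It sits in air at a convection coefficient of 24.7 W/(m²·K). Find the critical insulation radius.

For a sphere r_cr = 2k/h = 2×0.144/24.7
r_cr = 11.7 mm; since the bare radius (6.1 mm) is below r_cr, adding a thin layer of insulation will *increase* heat loss.

r_cr ≈ 11.7 mm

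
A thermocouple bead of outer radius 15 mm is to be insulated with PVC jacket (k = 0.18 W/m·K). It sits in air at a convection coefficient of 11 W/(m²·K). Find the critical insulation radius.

r_cr ≈ 32.7 mm

For a sphere r_cr = 2k/h = 2×0.18/11
r_cr = 32.7 mm; since the bare radius (15 mm) is below r_cr, adding a thin layer of insulation will *increase* heat loss.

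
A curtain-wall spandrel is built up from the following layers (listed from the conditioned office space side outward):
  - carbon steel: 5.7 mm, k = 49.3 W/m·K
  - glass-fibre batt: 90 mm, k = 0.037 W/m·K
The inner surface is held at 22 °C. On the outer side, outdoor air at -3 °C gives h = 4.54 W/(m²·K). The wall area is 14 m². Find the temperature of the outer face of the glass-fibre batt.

Treating each layer as a thermal resistance in series:
R_carbon steel = L/(kA) = 0.0057/(49.3×14) = 8.258×10^-6 K/W
R_glass-fibre batt = L/(kA) = 0.09/(0.037×14) = 0.1737 K/W
R_outer film = 1/(h_o·A) = 1/(4.54×14) = 0.01573 K/W
R_total = 0.1895 K/W;  Q = ΔT/R_total = 25/0.1895 = 131.9 W
T_interface = T_inner − Q·ΣR(inner→interface) = 22 − 132×0.1738

T ≈ -0.924 °C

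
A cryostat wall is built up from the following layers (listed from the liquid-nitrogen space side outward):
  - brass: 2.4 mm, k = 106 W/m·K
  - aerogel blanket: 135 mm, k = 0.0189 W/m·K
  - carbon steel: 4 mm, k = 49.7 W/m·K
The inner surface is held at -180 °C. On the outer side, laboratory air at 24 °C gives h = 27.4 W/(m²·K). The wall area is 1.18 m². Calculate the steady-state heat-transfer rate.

Q ≈ 33.5 W

Model the wall as resistances in series:
R_brass = L/(kA) = 0.0024/(106×1.18) = 1.919×10^-5 K/W
R_aerogel blanket = L/(kA) = 0.135/(0.0189×1.18) = 6.053 K/W
R_carbon steel = L/(kA) = 0.004/(49.7×1.18) = 6.821×10^-5 K/W
R_outer film = 1/(h_o·A) = 1/(27.4×1.18) = 0.03093 K/W
R_total = 6.084 K/W
Q = ΔT / R_total = 204 / 6.084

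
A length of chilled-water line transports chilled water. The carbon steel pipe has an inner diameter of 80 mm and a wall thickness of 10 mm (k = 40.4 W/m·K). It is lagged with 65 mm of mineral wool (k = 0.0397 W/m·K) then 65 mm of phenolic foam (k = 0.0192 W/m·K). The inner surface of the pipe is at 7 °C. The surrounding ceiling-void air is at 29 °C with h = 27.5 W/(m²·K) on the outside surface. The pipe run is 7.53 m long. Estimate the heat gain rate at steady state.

Q ≈ 23.4 W

For a radial system each layer contributes R = ln(r_out/r_in)/(2πkL); films add R = 1/(hA).
R_carbon steel pipe wall = ln(50/40)/(2π×40.4×7.53) = 1.167×10^-4 K/W
R_mineral wool = ln(115/50)/(2π×0.0397×7.53) = 0.4434 K/W
R_phenolic foam = ln(180/115)/(2π×0.0192×7.53) = 0.4932 K/W
R_outer film = 1/(h_o·2πr_oL) = 1/(27.5×2π×0.18×7.53) = 0.00427 K/W
R_total = 0.941 K/W
Q = ΔT/R_total = 22/0.941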